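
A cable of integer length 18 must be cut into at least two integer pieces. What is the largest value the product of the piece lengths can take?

729

Let m[k] be the best product for length k (with at least one cut). For each first piece i, the rest contributes max(k−i, m[k−i]).
m[2] = 1×max(1,0) = 1×1 = 1
m[3] = max(1×2, 2×1) = 2
m[4] = max(1×3, 2×2, 3×1) = 4
m[5] = max(1×4, 2×3, 3×2, 4×1) = 6
m[6] = max(1×6, 2×4, 3×3, 4×2, 5×1) = 9
m[7] = max(1×9, 2×6, 3×4, 4×3, 5×2, 6×1) = 12
m[8] = max(1×12, 2×9, 3×6, …, 6×2, 7×1) = 18
m[9] = max(1×18, 2×12, 3×9, …, 7×2, 8×1) = 27
m[10] = max(1×27, 2×18, 3×12, …, 8×2, 9×1) = 36
m[11] = max(1×36, 2×27, 3×18, …, 9×2, 10×1) = 54
m[12] = max(1×54, 2×36, 3×27, …, 10×2, 11×1) = 81
m[13] = max(1×81, 2×54, 3×36, …, 11×2, 12×1) = 108
m[14] = max(1×108, 2×81, 3×54, …, 12×2, 13×1) = 162
m[15] = max(1×162, 2×108, 3×81, …, 13×2, 14×1) = 243
m[16] = max(1×243, 2×162, 3×108, …, 14×2, 15×1) = 324
m[17] = max(1×324, 2×243, 3×162, …, 15×2, 16×1) = 486
m[18] = max(1×486, 2×324, 3×243, …, 16×2, 17×1) = 729
One optimal split: 3 + 3 + 3 + 3 + 3 + 3; product 3×3×3×3×3×3 = 729.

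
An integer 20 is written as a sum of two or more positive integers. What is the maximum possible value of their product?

1458

Define f[k] = max over 1≤i<k of i · max(k−i, f[k−i]); the inner max lets the remainder stay uncut if that's better.
f[2] = 1×max(1,0) = 1×1 = 1
f[3] = 1×max(2,1) = 1×2 = 2
f[4] = 2×max(2,1) = 2×2 = 4
f[5] = 2×max(3,2) = 2×3 = 6
f[6] = 3×max(3,2) = 3×3 = 9
f[7] = 2×max(5,6) = 2×6 = 12
f[8] = 2×max(6,9) = 2×9 = 18
f[9] = 3×max(6,9) = 3×9 = 27
f[10] = 2×max(8,18) = 2×18 = 36
f[11] = 2×max(9,27) = 2×27 = 54
f[12] = 3×max(9,27) = 3×27 = 81
f[13] = 2×max(11,54) = 2×54 = 108
f[14] = 2×max(12,81) = 2×81 = 162
f[15] = 3×max(12,81) = 3×81 = 243
f[16] = 2×max(14,162) = 2×162 = 324
f[17] = 2×max(15,243) = 2×243 = 486
f[18] = 3×max(15,243) = 3×243 = 729
f[19] = 2×max(17,486) = 2×486 = 972
f[20] = 2×max(18,729) = 2×729 = 1458
One optimal split: 3 + 3 + 3 + 3 + 3 + 3 + 2; product 3×3×3×3×3×3×2 = 1458.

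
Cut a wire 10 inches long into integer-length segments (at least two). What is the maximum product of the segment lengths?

36

Define f[k] = max over 1≤i<k of i · max(k−i, f[k−i]); the inner max lets the remainder stay uncut if that's better.
f[2] = 1×max(1,0) = 1×1 = 1
f[3] = max(1×2, 2×1) = 2
f[4] = max(1×3, 2×2, 3×1) = 4
f[5] = max(1×4, 2×3, 3×2, 4×1) = 6
f[6] = max(1×6, 2×4, 3×3, 4×2, 5×1) = 9
f[7] = max(1×9, 2×6, 3×4, 4×3, 5×2, 6×1) = 12
f[8] = max(1×12, 2×9, 3×6, …, 6×2, 7×1) = 18
f[9] = max(1×18, 2×12, 3×9, …, 7×2, 8×1) = 27
f[10] = max(1×27, 2×18, 3×12, …, 8×2, 9×1) = 36
One optimal split: 3 + 3 + 2 + 2; product 3×3×2×2 = 36.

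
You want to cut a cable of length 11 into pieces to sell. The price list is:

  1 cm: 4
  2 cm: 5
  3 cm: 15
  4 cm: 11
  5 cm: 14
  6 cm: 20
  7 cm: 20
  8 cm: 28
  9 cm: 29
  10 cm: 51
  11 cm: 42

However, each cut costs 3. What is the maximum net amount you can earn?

Build net[k] bottom-up: net[k] = max over allowed piece i of (p[i] + net[k−i]) − 3 per cut.
net[1] = 4
net[2] = max(4+4-3, 5+0) = 5
net[3] = max(4+5-3, 5+4-3, 15+0) = 15
net[4] = max(4+15-3, 5+5-3, 15+4-3, 11+0) = 16
net[5] = max(4+16-3, 5+15-3, 15+5-3, 11+4-3, 14+0) = 17
net[6] = max(4+17-3, 5+16-3, 15+15-3, 11+5-3, 14+4-3, 20+0) = 27
net[7] = max(4+27-3, 5+17-3, 15+16-3, …, 20+4-3, 20+0) = 28
net[8] = max(4+28-3, 5+27-3, 15+17-3, …, 20+4-3, 28+0) = 29
net[9] = max(4+29-3, 5+28-3, 15+27-3, …, 28+4-3, 29+0) = 39
net[10] = max(4+39-3, 5+29-3, 15+28-3, …, 29+4-3, 51+0) = 51
net[11] = max(4+51-3, 5+39-3, 15+29-3, …, 51+4-3, 42+0) = 52
One optimal plan: pieces 10 + 1 (1 cut) → 55 − 3 = 52.

52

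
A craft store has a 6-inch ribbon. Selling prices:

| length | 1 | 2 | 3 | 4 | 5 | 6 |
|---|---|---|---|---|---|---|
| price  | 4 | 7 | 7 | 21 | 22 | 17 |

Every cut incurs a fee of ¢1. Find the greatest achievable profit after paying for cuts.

Let net[k] be the best obtainable value from length k. For each k, try every first piece i and keep the best of price[i] + net[k−i] minus the 1 cut fee when i<k.
net[1] = 4
net[2] = 7  (first piece 1, then net[1]=4)
net[3] = 10  (first piece 1, then net[2]=7)
net[4] = 21
net[5] = 24  (first piece 1, then net[4]=21)
net[6] = 27  (first piece 1, then net[5]=24)
One optimal plan: pieces 4 + 1 + 1 (2 cuts) → ¢29 − ¢2 = ¢27.

27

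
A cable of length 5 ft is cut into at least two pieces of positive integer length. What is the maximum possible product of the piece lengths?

6

Fill g[k] for k=2..5: at each k try every first piece i and multiply by the better of (k−i) uncut or g[k−i].
g[2] = 1×max(1,0) = 1×1 = 1
g[3] = 1×max(2,1) = 1×2 = 2
g[4] = 2×max(2,1) = 2×2 = 4
g[5] = 2×max(3,2) = 2×3 = 6
One optimal split: 3 + 2; product 3×2 = 6.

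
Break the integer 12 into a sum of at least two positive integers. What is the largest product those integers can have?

Define f[k] = max over 1≤i<k of i · max(k−i, f[k−i]); the inner max lets the remainder stay uncut if that's better.
f[2] = 1*max(1,0) = 1*1 = 1
f[3] = 1*max(2,1) = 1*2 = 2
f[4] = 2*max(2,1) = 2*2 = 4
f[5] = 2*max(3,2) = 2*3 = 6
f[6] = 3*max(3,2) = 3*3 = 9
f[7] = 2*max(5,6) = 2*6 = 12
f[8] = 2*max(6,9) = 2*9 = 18
f[9] = 3*max(6,9) = 3*9 = 27
f[10] = 2*max(8,18) = 2*18 = 36
f[11] = 2*max(9,27) = 2*27 = 54
f[12] = 3*max(9,27) = 3*27 = 81
One optimal split: 3 + 3 + 3 + 3; product 3*3*3*3 = 81.

81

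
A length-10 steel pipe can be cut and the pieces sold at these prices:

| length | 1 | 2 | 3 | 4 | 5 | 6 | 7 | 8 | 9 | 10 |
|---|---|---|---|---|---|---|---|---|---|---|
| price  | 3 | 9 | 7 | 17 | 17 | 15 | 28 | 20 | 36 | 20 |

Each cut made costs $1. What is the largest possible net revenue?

41

Let v[k] be the best obtainable value from length k. For each k, try every first piece i and keep the best of price[i] + v[k−i] minus the 1 cut fee when i<k.
v[1] = 3
v[2] = max(3+3-1, 9+0) = 9
v[3] = max(3+9-1, 9+3-1, 7+0) = 11
v[4] = max(3+11-1, 9+9-1, 7+3-1, 17+0) = 17
v[5] = max(3+17-1, 9+11-1, 7+9-1, 17+3-1, 17+0) = 19
v[6] = max(3+19-1, 9+17-1, 7+11-1, 17+9-1, 17+3-1, 15+0) = 25
v[7] = max(3+25-1, 9+19-1, 7+17-1, …, 15+3-1, 28+0) = 28
v[8] = max(3+28-1, 9+25-1, 7+19-1, …, 28+3-1, 20+0) = 33
v[9] = max(3+33-1, 9+28-1, 7+25-1, …, 20+3-1, 36+0) = 36
v[10] = max(3+36-1, 9+33-1, 7+28-1, …, 36+3-1, 20+0) = 41
One optimal plan: pieces 2 + 2 + 2 + 2 + 2 (4 cuts) → $45 − $4 = $41.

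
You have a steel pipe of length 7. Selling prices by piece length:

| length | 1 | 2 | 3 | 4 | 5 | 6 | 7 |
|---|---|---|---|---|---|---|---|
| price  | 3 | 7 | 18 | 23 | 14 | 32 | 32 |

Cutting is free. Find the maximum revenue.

41

Let R[k] be the best obtainable value from length k. For each k, try every first piece i and keep the best of price[i] + R[k−i].
R[1] = 3
R[2] = max(3+3, 7+0) = 7
R[3] = max(3+7, 7+3, 18+0) = 18
R[4] = max(3+18, 7+7, 18+3, 23+0) = 23
R[5] = max(3+23, 7+18, 18+7, 23+3, 14+0) = 26
R[6] = max(3+26, 7+23, 18+18, 23+7, 14+3, 32+0) = 36
R[7] = max(3+36, 7+26, 18+23, …, 32+3, 32+0) = 41
One optimal cutting: 4 + 3 → $23 + $18 = $41.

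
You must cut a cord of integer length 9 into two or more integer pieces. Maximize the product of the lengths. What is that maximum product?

27

Define m[k] = max over 1≤i<k of i · max(k−i, m[k−i]); the inner max lets the remainder stay uncut if that's better.
m[2] = 1×max(1,0) = 1×1 = 1
m[3] = max(1×2, 2×1) = 2
m[4] = max(1×3, 2×2, 3×1) = 4
m[5] = max(1×4, 2×3, 3×2, 4×1) = 6
m[6] = max(1×6, 2×4, 3×3, 4×2, 5×1) = 9
m[7] = max(1×9, 2×6, 3×4, 4×3, 5×2, 6×1) = 12
m[8] = max(1×12, 2×9, 3×6, …, 6×2, 7×1) = 18
m[9] = max(1×18, 2×12, 3×9, …, 7×2, 8×1) = 27
One optimal split: 3 + 3 + 3; product 3×3×3 = 27.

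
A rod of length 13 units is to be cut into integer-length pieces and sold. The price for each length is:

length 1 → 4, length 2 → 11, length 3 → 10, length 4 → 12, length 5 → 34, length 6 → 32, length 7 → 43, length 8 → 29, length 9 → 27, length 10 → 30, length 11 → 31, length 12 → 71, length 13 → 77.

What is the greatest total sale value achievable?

Build best[k] bottom-up: best[k] = max over allowed piece i of (p[i] + best[k−i]).
best[1] = 4
best[2] = 11
best[3] = 15  (first piece 1, then best[2]=11)
best[4] = 22  (first piece 2, then best[2]=11)
best[5] = 34
best[6] = 38  (first piece 1, then best[5]=34)
best[7] = 45  (first piece 2, then best[5]=34)
best[8] = 49  (first piece 1, then best[7]=45)
best[9] = 56  (first piece 2, then best[7]=45)
best[10] = 68  (first piece 5, then best[5]=34)
best[11] = 72  (first piece 1, then best[10]=68)
best[12] = 79  (first piece 2, then best[10]=68)
best[13] = 83  (first piece 1, then best[12]=79)
One optimal cutting: 5 + 5 + 2 + 1 → 34 + 34 + 11 + 4 = 83.

83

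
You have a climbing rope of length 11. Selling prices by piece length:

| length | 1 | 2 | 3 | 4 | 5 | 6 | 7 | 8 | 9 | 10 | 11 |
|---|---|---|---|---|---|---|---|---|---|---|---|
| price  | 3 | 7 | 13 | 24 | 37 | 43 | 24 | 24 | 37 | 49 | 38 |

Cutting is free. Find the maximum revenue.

80

Let r[k] be the best obtainable value from length k. For each k, try every first piece i and keep the best of price[i] + r[k−i].
r[1] = 3
r[2] = max(3+3, 7+0) = 7
r[3] = max(3+7, 7+3, 13+0) = 13
r[4] = max(3+13, 7+7, 13+3, 24+0) = 24
r[5] = max(3+24, 7+13, 13+7, 24+3, 37+0) = 37
r[6] = max(3+37, 7+24, 13+13, 24+7, 37+3, 43+0) = 43
r[7] = max(3+43, 7+37, 13+24, …, 43+3, 24+0) = 46
r[8] = max(3+46, 7+43, 13+37, …, 24+3, 24+0) = 50
r[9] = max(3+50, 7+46, 13+43, …, 24+3, 37+0) = 61
r[10] = max(3+61, 7+50, 13+46, …, 37+3, 49+0) = 74
r[11] = max(3+74, 7+61, 13+50, …, 49+3, 38+0) = 80
One optimal cutting: 6 + 5 → €43 + €37 = €80.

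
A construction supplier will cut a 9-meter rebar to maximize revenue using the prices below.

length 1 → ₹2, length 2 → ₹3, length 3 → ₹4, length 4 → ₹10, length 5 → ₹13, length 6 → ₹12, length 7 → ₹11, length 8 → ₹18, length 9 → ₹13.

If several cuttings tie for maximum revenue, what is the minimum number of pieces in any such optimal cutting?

Let r[k] be the best obtainable value from length k. For each k, try every first piece i and keep the best of price[i] + r[k−i].
r[1] = 2
r[2] = 4  (first piece 1, then r[1]=2)
r[3] = 6  (first piece 1, then r[2]=4)
r[4] = 10
r[5] = 13
r[6] = 15  (first piece 1, then r[5]=13)
r[7] = 17  (first piece 1, then r[6]=15)
r[8] = 20  (first piece 4, then r[4]=10)
r[9] = 23  (first piece 4, then r[5]=13)
Maximum revenue is ₹23.
Now minimize piece count subject to staying optimal: for each k, pieces[k] = 1 + min over i with p[i]+r[k−i]=r[k] of pieces[k−i].
pieces[6] = 2
pieces[7] = 3
pieces[8] = 2
pieces[9] = 2

2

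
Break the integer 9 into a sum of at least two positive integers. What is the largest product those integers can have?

Fill f[k] for k=2..9: at each k try every first piece i and multiply by the better of (k−i) uncut or f[k−i].
f[2] = 1·max(1,0) = 1·1 = 1
f[3] = max(1·2, 2·1) = 2
f[4] = max(1·3, 2·2, 3·1) = 4
f[5] = max(1·4, 2·3, 3·2, 4·1) = 6
f[6] = max(1·6, 2·4, 3·3, 4·2, 5·1) = 9
f[7] = max(1·9, 2·6, 3·4, 4·3, 5·2, 6·1) = 12
f[8] = max(1·12, 2·9, 3·6, …, 6·2, 7·1) = 18
f[9] = max(1·18, 2·12, 3·9, …, 7·2, 8·1) = 27
One optimal split: 3 + 3 + 3; product 3·3·3 = 27.

27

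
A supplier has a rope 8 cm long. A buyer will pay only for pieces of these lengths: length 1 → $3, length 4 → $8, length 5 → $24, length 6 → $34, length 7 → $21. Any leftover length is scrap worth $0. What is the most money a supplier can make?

Consider every possible first cut. f[k] is the best of p[i]+f[k−i] over all sellable i≤k.
f[1] = 3
f[2] = 6  (first piece 1, then f[1]=3)
f[3] = 9  (first piece 1, then f[2]=6)
f[4] = 12  (first piece 1, then f[3]=9)
f[5] = 24
f[6] = 34
f[7] = 37  (first piece 1, then f[6]=34)
f[8] = 40  (first piece 1, then f[7]=37)
One optimal cutting: 6 + 1 + 1 → $40.

40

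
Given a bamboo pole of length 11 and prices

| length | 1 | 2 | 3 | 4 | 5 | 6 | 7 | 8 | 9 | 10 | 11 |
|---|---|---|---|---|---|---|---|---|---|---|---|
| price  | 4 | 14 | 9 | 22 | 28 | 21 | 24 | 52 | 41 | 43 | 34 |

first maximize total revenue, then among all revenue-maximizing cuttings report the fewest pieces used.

Consider every possible first cut. r[k] is the best of p[i]+r[k−i] over all sellable i≤k.
r[1] = 4
r[2] = 14
r[3] = 18  (first piece 1, then r[2]=14)
r[4] = 28  (first piece 2, then r[2]=14)
r[5] = 32  (first piece 1, then r[4]=28)
r[6] = 42  (first piece 2, then r[4]=28)
r[7] = 46  (first piece 1, then r[6]=42)
r[8] = 56  (first piece 2, then r[6]=42)
r[9] = 60  (first piece 1, then r[8]=56)
r[10] = 70  (first piece 2, then r[8]=56)
r[11] = 74  (first piece 1, then r[10]=70)
Maximum revenue is $74.
Now minimize piece count subject to staying optimal: for each k, pieces[k] = 1 + min over i with p[i]+r[k−i]=r[k] of pieces[k−i].
pieces[8] = 4
pieces[9] = 5
pieces[10] = 5
pieces[11] = 6

6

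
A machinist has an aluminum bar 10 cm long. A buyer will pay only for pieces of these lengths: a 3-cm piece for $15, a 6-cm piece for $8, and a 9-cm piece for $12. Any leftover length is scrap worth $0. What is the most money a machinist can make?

Consider every possible first cut. f[k] is the best of p[i]+f[k−i] over all sellable i≤k.
f[1] = 0
f[2] = 0
f[3] = 15
f[4] = 15
f[5] = 15
f[6] = 30  (first piece 3, then f[3]=15)
f[7] = 30
f[8] = 30
f[9] = 45  (first piece 3, then f[6]=30)
f[10] = 45
One optimal cutting: pieces 3 + 3 + 3 with 1 cm of scrap → $45.

45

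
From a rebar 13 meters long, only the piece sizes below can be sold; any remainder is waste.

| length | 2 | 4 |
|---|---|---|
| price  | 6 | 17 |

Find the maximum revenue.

51

Build best[k] bottom-up: best[k] = max over allowed piece i of (p[i] + best[k−i]).
best[1] = 0
best[2] = 6
best[3] = 6
best[4] = max(6+6, 17+0) = 17
best[5] = max(6+6, 17+0) = 17
best[6] = max(6+17, 17+6) = 23
best[7] = max(6+17, 17+6) = 23
best[8] = max(6+23, 17+17) = 34
best[9] = max(6+23, 17+17) = 34
best[10] = max(6+34, 17+23) = 40
best[11] = max(6+34, 17+23) = 40
best[12] = max(6+40, 17+34) = 51
best[13] = max(6+40, 17+34) = 51
One optimal cutting: pieces 4 + 4 + 4 with 1 meter of scrap → ₹51.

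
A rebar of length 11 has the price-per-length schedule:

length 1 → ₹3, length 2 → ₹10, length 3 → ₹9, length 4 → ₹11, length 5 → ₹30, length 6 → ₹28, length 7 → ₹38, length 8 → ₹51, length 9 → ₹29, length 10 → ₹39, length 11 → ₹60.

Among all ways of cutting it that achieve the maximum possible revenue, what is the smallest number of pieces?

3

Build r[k] bottom-up: r[k] = max over allowed piece i of (p[i] + r[k−i]).
r[1] = 3
r[2] = max(3+3, 10+0) = 10
r[3] = max(3+10, 10+3, 9+0) = 13
r[4] = max(3+13, 10+10, 9+3, 11+0) = 20
r[5] = max(3+20, 10+13, 9+10, 11+3, 30+0) = 30
r[6] = max(3+30, 10+20, 9+13, 11+10, 30+3, 28+0) = 33
r[7] = max(3+33, 10+30, 9+20, …, 28+3, 38+0) = 40
r[8] = max(3+40, 10+33, 9+30, …, 38+3, 51+0) = 51
r[9] = max(3+51, 10+40, 9+33, …, 51+3, 29+0) = 54
r[10] = max(3+54, 10+51, 9+40, …, 29+3, 39+0) = 61
r[11] = max(3+61, 10+54, 9+51, …, 39+3, 60+0) = 64
Maximum revenue is ₹64.
Now minimize piece count subject to staying optimal: for each k, pieces[k] = 1 + min over i with p[i]+r[k−i]=r[k] of pieces[k−i].
pieces[8] = 1
pieces[9] = 2
pieces[10] = 2
pieces[11] = 3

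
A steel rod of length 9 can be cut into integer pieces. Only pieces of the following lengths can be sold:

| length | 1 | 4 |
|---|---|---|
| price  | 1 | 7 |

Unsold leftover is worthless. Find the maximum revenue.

Let r[k] be the best obtainable value from length k. For each k, try every first piece i and keep the best of price[i] + r[k−i].
r[1] = 1
r[2] = 2  (first piece 1, then r[1]=1)
r[3] = 3  (first piece 1, then r[2]=2)
r[4] = max(1+3, 7+0) = 7
r[5] = max(1+7, 7+1) = 8
r[6] = max(1+8, 7+2) = 9
r[7] = max(1+9, 7+3) = 10
r[8] = max(1+10, 7+7) = 14
r[9] = max(1+14, 7+8) = 15
One optimal cutting: 4 + 4 + 1 → $15.

15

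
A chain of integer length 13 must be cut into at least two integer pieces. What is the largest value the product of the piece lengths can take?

108

Fill g[k] for k=2..13: at each k try every first piece i and multiply by the better of (k−i) uncut or g[k−i].
g[2] = 1×max(1,0) = 1×1 = 1
g[3] = 1×max(2,1) = 1×2 = 2
g[4] = 2×max(2,1) = 2×2 = 4
g[5] = 2×max(3,2) = 2×3 = 6
g[6] = 3×max(3,2) = 3×3 = 9
g[7] = 2×max(5,6) = 2×6 = 12
g[8] = 2×max(6,9) = 2×9 = 18
g[9] = 3×max(6,9) = 3×9 = 27
g[10] = 2×max(8,18) = 2×18 = 36
g[11] = 2×max(9,27) = 2×27 = 54
g[12] = 3×max(9,27) = 3×27 = 81
g[13] = 2×max(11,54) = 2×54 = 108
One optimal split: 3 + 3 + 3 + 2 + 2; product 3×3×3×2×2 = 108.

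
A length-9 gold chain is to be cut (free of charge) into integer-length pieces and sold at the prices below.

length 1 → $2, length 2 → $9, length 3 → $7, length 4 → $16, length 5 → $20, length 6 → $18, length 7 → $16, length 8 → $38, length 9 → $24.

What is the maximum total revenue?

40

Build R[k] bottom-up: R[k] = max over allowed piece i of (p[i] + R[k−i]).
R[1] = 2
R[2] = max(2+2, 9+0) = 9
R[3] = max(2+9, 9+2, 7+0) = 11
R[4] = max(2+11, 9+9, 7+2, 16+0) = 18
R[5] = max(2+18, 9+11, 7+9, 16+2, 20+0) = 20
R[6] = max(2+20, 9+18, 7+11, 16+9, 20+2, 18+0) = 27
R[7] = max(2+27, 9+20, 7+18, …, 18+2, 16+0) = 29
R[8] = max(2+29, 9+27, 7+20, …, 16+2, 38+0) = 38
R[9] = max(2+38, 9+29, 7+27, …, 38+2, 24+0) = 40
One optimal cutting: 8 + 1 → $38 + $2 = $40.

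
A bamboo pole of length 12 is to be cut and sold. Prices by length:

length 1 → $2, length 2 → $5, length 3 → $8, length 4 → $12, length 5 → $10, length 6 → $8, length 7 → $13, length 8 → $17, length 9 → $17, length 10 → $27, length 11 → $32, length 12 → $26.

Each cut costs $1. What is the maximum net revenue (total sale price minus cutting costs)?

34

Consider every possible first cut. r[k] is the best of p[i]+r[k−i] over all sellable i≤k, charging 1 whenever i<k.
r[1] = 2
r[2] = max(2+2-1, 5+0) = 5
r[3] = max(2+5-1, 5+2-1, 8+0) = 8
r[4] = max(2+8-1, 5+5-1, 8+2-1, 12+0) = 12
r[5] = max(2+12-1, 5+8-1, 8+5-1, 12+2-1, 10+0) = 13
r[6] = max(2+13-1, 5+12-1, 8+8-1, 12+5-1, 10+2-1, 8+0) = 16
r[7] = max(2+16-1, 5+13-1, 8+12-1, …, 8+2-1, 13+0) = 19
r[8] = max(2+19-1, 5+16-1, 8+13-1, …, 13+2-1, 17+0) = 23
r[9] = max(2+23-1, 5+19-1, 8+16-1, …, 17+2-1, 17+0) = 24
r[10] = max(2+24-1, 5+23-1, 8+19-1, …, 17+2-1, 27+0) = 27
r[11] = max(2+27-1, 5+24-1, 8+23-1, …, 27+2-1, 32+0) = 32
r[12] = max(2+32-1, 5+27-1, 8+24-1, …, 32+2-1, 26+0) = 34
One optimal plan: pieces 4 + 4 + 4 (2 cuts) → $36 − $2 = $34.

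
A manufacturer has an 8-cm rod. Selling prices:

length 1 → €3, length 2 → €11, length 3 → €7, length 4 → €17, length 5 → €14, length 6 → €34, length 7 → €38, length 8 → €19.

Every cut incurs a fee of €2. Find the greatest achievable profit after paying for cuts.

43

Consider every possible first cut. v[k] is the best of p[i]+v[k−i] over all sellable i≤k, charging 2 whenever i<k.
v[1] = 3
v[2] = max(3+3-2, 11+0) = 11
v[3] = max(3+11-2, 11+3-2, 7+0) = 12
v[4] = max(3+12-2, 11+11-2, 7+3-2, 17+0) = 20
v[5] = max(3+20-2, 11+12-2, 7+11-2, 17+3-2, 14+0) = 21
v[6] = max(3+21-2, 11+20-2, 7+12-2, 17+11-2, 14+3-2, 34+0) = 34
v[7] = max(3+34-2, 11+21-2, 7+20-2, …, 34+3-2, 38+0) = 38
v[8] = max(3+38-2, 11+34-2, 7+21-2, …, 38+3-2, 19+0) = 43
One optimal plan: pieces 6 + 2 (1 cut) → €45 − €2 = €43.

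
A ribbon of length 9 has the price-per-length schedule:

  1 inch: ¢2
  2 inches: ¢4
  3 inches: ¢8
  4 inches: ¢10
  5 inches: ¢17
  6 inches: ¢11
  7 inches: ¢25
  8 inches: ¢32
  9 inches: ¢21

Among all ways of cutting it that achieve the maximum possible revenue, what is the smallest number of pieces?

2

Consider every possible first cut. r[k] is the best of p[i]+r[k−i] over all sellable i≤k.
r[1] = 2
r[2] = max(2+2, 4+0) = 4
r[3] = max(2+4, 4+2, 8+0) = 8
r[4] = max(2+8, 4+4, 8+2, 10+0) = 10
r[5] = max(2+10, 4+8, 8+4, 10+2, 17+0) = 17
r[6] = max(2+17, 4+10, 8+8, 10+4, 17+2, 11+0) = 19
r[7] = max(2+19, 4+17, 8+10, …, 11+2, 25+0) = 25
r[8] = max(2+25, 4+19, 8+17, …, 25+2, 32+0) = 32
r[9] = max(2+32, 4+25, 8+19, …, 32+2, 21+0) = 34
Maximum revenue is ¢34.
Now minimize piece count subject to staying optimal: for each k, pieces[k] = 1 + min over i with p[i]+r[k−i]=r[k] of pieces[k−i].
pieces[6] = 2
pieces[7] = 1
pieces[8] = 1
pieces[9] = 2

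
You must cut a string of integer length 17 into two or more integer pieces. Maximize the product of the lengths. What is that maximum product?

Let g[k] be the best product for length k (with at least one cut). For each first piece i, the rest contributes max(k−i, g[k−i]).
g[2] = 1×max(1,0) = 1×1 = 1
g[3] = max(1×2, 2×1) = 2
g[4] = max(1×3, 2×2, 3×1) = 4
g[5] = max(1×4, 2×3, 3×2, 4×1) = 6
g[6] = max(1×6, 2×4, 3×3, 4×2, 5×1) = 9
g[7] = max(1×9, 2×6, 3×4, 4×3, 5×2, 6×1) = 12
g[8] = max(1×12, 2×9, 3×6, …, 6×2, 7×1) = 18
g[9] = max(1×18, 2×12, 3×9, …, 7×2, 8×1) = 27
g[10] = max(1×27, 2×18, 3×12, …, 8×2, 9×1) = 36
g[11] = max(1×36, 2×27, 3×18, …, 9×2, 10×1) = 54
g[12] = max(1×54, 2×36, 3×27, …, 10×2, 11×1) = 81
g[13] = max(1×81, 2×54, 3×36, …, 11×2, 12×1) = 108
g[14] = max(1×108, 2×81, 3×54, …, 12×2, 13×1) = 162
g[15] = max(1×162, 2×108, 3×81, …, 13×2, 14×1) = 243
g[16] = max(1×243, 2×162, 3×108, …, 14×2, 15×1) = 324
g[17] = max(1×324, 2×243, 3×162, …, 15×2, 16×1) = 486
One optimal split: 3 + 3 + 3 + 3 + 3 + 2; product 3×3×3×3×3×2 = 486.

486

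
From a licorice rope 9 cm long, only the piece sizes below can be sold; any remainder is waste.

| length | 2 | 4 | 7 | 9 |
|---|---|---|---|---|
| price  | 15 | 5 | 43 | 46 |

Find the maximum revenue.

60

Consider every possible first cut. f[k] is the best of p[i]+f[k−i] over all sellable i≤k.
f[1] = 0
f[2] = 15
f[3] = 15
f[4] = 30  (first piece 2, then f[2]=15)
f[5] = 30
f[6] = 45  (first piece 2, then f[4]=30)
f[7] = 45
f[8] = 60  (first piece 2, then f[6]=45)
f[9] = 60
One optimal cutting: pieces 2 + 2 + 2 + 2 with 1 cm of scrap → ¢60.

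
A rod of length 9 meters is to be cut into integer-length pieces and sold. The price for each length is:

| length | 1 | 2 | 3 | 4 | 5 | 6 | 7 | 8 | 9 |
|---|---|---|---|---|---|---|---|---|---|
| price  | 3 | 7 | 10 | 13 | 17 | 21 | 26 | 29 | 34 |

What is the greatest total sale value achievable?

Build r[k] bottom-up: r[k] = max over allowed piece i of (p[i] + r[k−i]).
r[1] = 3
r[2] = 7
r[3] = 10  (first piece 1, then r[2]=7)
r[4] = 14  (first piece 2, then r[2]=7)
r[5] = 17  (first piece 1, then r[4]=14)
r[6] = 21  (first piece 2, then r[4]=14)
r[7] = 26
r[8] = 29  (first piece 1, then r[7]=26)
r[9] = 34
Best is to sell the whole 9-meter piece uncut for $34.

34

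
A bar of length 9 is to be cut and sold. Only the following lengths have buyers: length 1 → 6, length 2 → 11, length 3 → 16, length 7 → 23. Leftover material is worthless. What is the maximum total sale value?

Build best[k] bottom-up: best[k] = max over allowed piece i of (p[i] + best[k−i]).
best[1] = 6
best[2] = 12  (first piece 1, then best[1]=6)
best[3] = 18  (first piece 1, then best[2]=12)
best[4] = 24  (first piece 1, then best[3]=18)
best[5] = 30  (first piece 1, then best[4]=24)
best[6] = 36  (first piece 1, then best[5]=30)
best[7] = 42  (first piece 1, then best[6]=36)
best[8] = 48  (first piece 1, then best[7]=42)
best[9] = 54  (first piece 1, then best[8]=48)
One optimal cutting: 1 + 1 + 1 + 1 + 1 + 1 + 1 + 1 + 1 → 54.

54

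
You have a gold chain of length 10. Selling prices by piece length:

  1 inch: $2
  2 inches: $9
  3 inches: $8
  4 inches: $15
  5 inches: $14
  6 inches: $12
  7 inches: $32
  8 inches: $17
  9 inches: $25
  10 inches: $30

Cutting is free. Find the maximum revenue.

45

Let v[k] be the best obtainable value from length k. For each k, try every first piece i and keep the best of price[i] + v[k−i].
v[1] = 2
v[2] = 9
v[3] = 11  (first piece 1, then v[2]=9)
v[4] = 18  (first piece 2, then v[2]=9)
v[5] = 20  (first piece 1, then v[4]=18)
v[6] = 27  (first piece 2, then v[4]=18)
v[7] = 32
v[8] = 36  (first piece 2, then v[6]=27)
v[9] = 41  (first piece 2, then v[7]=32)
v[10] = 45  (first piece 2, then v[8]=36)
One optimal cutting: 2 + 2 + 2 + 2 + 2 → $9 + $9 + $9 + $9 + $9 = $45.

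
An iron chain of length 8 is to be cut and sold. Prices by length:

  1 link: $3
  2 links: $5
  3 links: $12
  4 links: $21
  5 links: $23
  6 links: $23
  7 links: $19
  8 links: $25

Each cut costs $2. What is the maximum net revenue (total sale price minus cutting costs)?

Let r[k] be the best obtainable value from length k. For each k, try every first piece i and keep the best of price[i] + r[k−i] minus the 2 cut fee when i<k.
r[1] = 3
r[2] = max(3+3-2, 5+0) = 5
r[3] = max(3+5-2, 5+3-2, 12+0) = 12
r[4] = max(3+12-2, 5+5-2, 12+3-2, 21+0) = 21
r[5] = max(3+21-2, 5+12-2, 12+5-2, 21+3-2, 23+0) = 23
r[6] = max(3+23-2, 5+21-2, 12+12-2, 21+5-2, 23+3-2, 23+0) = 24
r[7] = max(3+24-2, 5+23-2, 12+21-2, …, 23+3-2, 19+0) = 31
r[8] = max(3+31-2, 5+24-2, 12+23-2, …, 19+3-2, 25+0) = 40
One optimal plan: pieces 4 + 4 (1 cut) → $42 − $2 = $40.

40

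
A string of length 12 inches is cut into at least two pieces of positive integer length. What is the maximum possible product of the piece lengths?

81

Let P[k] be the best product for length k (with at least one cut). For each first piece i, the rest contributes max(k−i, P[k−i]).
P[2] = 1×max(1,0) = 1×1 = 1
P[3] = 1×max(2,1) = 1×2 = 2
P[4] = 2×max(2,1) = 2×2 = 4
P[5] = 2×max(3,2) = 2×3 = 6
P[6] = 3×max(3,2) = 3×3 = 9
P[7] = 2×max(5,6) = 2×6 = 12
P[8] = 2×max(6,9) = 2×9 = 18
P[9] = 3×max(6,9) = 3×9 = 27
P[10] = 2×max(8,18) = 2×18 = 36
P[11] = 2×max(9,27) = 2×27 = 54
P[12] = 3×max(9,27) = 3×27 = 81
One optimal split: 3 + 3 + 3 + 3; product 3×3×3×3 = 81.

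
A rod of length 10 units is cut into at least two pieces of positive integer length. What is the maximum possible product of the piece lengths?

36

Define g[k] = max over 1≤i<k of i · max(k−i, g[k−i]); the inner max lets the remainder stay uncut if that's better.
g[2] = 1·max(1,0) = 1·1 = 1
g[3] = max(1·2, 2·1) = 2
g[4] = max(1·3, 2·2, 3·1) = 4
g[5] = max(1·4, 2·3, 3·2, 4·1) = 6
g[6] = max(1·6, 2·4, 3·3, 4·2, 5·1) = 9
g[7] = max(1·9, 2·6, 3·4, 4·3, 5·2, 6·1) = 12
g[8] = max(1·12, 2·9, 3·6, …, 6·2, 7·1) = 18
g[9] = max(1·18, 2·12, 3·9, …, 7·2, 8·1) = 27
g[10] = max(1·27, 2·18, 3·12, …, 8·2, 9·1) = 36
One optimal split: 3 + 3 + 2 + 2; product 3·3·2·2 = 36.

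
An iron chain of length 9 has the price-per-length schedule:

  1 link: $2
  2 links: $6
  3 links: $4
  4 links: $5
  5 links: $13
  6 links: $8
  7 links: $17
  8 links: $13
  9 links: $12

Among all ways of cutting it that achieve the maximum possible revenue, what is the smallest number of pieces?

Build r[k] bottom-up: r[k] = max over allowed piece i of (p[i] + r[k−i]).
r[1] = 2
r[2] = max(2+2, 6+0) = 6
r[3] = max(2+6, 6+2, 4+0) = 8
r[4] = max(2+8, 6+6, 4+2, 5+0) = 12
r[5] = max(2+12, 6+8, 4+6, 5+2, 13+0) = 14
r[6] = max(2+14, 6+12, 4+8, 5+6, 13+2, 8+0) = 18
r[7] = max(2+18, 6+14, 4+12, …, 8+2, 17+0) = 20
r[8] = max(2+20, 6+18, 4+14, …, 17+2, 13+0) = 24
r[9] = max(2+24, 6+20, 4+18, …, 13+2, 12+0) = 26
Maximum revenue is $26.
Now minimize piece count subject to staying optimal: for each k, pieces[k] = 1 + min over i with p[i]+r[k−i]=r[k] of pieces[k−i].
pieces[6] = 3
pieces[7] = 4
pieces[8] = 4
pieces[9] = 5

5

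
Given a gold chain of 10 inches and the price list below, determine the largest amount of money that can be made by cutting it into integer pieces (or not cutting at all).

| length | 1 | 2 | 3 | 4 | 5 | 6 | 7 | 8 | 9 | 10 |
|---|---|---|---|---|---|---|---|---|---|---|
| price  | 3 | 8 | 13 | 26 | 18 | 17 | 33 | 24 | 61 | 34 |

Let R[k] be the best obtainable value from length k. For each k, try every first piece i and keep the best of price[i] + R[k−i].
R[1] = 3
R[2] = max(3+3, 8+0) = 8
R[3] = max(3+8, 8+3, 13+0) = 13
R[4] = max(3+13, 8+8, 13+3, 26+0) = 26
R[5] = max(3+26, 8+13, 13+8, 26+3, 18+0) = 29
R[6] = max(3+29, 8+26, 13+13, 26+8, 18+3, 17+0) = 34
R[7] = max(3+34, 8+29, 13+26, …, 17+3, 33+0) = 39
R[8] = max(3+39, 8+34, 13+29, …, 33+3, 24+0) = 52
R[9] = max(3+52, 8+39, 13+34, …, 24+3, 61+0) = 61
R[10] = max(3+61, 8+52, 13+39, …, 61+3, 34+0) = 64
One optimal cutting: 9 + 1 → $61 + $3 = $64.

64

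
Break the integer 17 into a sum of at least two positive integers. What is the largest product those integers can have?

486

Let g[k] be the best product for length k (with at least one cut). For each first piece i, the rest contributes max(k−i, g[k−i]).
g[2] = 1·max(1,0) = 1·1 = 1
g[3] = 1·max(2,1) = 1·2 = 2
g[4] = 2·max(2,1) = 2·2 = 4
g[5] = 2·max(3,2) = 2·3 = 6
g[6] = 3·max(3,2) = 3·3 = 9
g[7] = 2·max(5,6) = 2·6 = 12
g[8] = 2·max(6,9) = 2·9 = 18
g[9] = 3·max(6,9) = 3·9 = 27
g[10] = 2·max(8,18) = 2·18 = 36
g[11] = 2·max(9,27) = 2·27 = 54
g[12] = 3·max(9,27) = 3·27 = 81
g[13] = 2·max(11,54) = 2·54 = 108
g[14] = 2·max(12,81) = 2·81 = 162
g[15] = 3·max(12,81) = 3·81 = 243
g[16] = 2·max(14,162) = 2·162 = 324
g[17] = 2·max(15,243) = 2·243 = 486
One optimal split: 3 + 3 + 3 + 3 + 3 + 2; product 3·3·3·3·3·2 = 486.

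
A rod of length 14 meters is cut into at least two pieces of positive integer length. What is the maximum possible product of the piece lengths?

Define f[k] = max over 1≤i<k of i · max(k−i, f[k−i]); the inner max lets the remainder stay uncut if that's better.
f[2] = 1·max(1,0) = 1·1 = 1
f[3] = 1·max(2,1) = 1·2 = 2
f[4] = 2·max(2,1) = 2·2 = 4
f[5] = 2·max(3,2) = 2·3 = 6
f[6] = 3·max(3,2) = 3·3 = 9
f[7] = 2·max(5,6) = 2·6 = 12
f[8] = 2·max(6,9) = 2·9 = 18
f[9] = 3·max(6,9) = 3·9 = 27
f[10] = 2·max(8,18) = 2·18 = 36
f[11] = 2·max(9,27) = 2·27 = 54
f[12] = 3·max(9,27) = 3·27 = 81
f[13] = 2·max(11,54) = 2·54 = 108
f[14] = 2·max(12,81) = 2·81 = 162
One optimal split: 3 + 3 + 3 + 3 + 2; product 3·3·3·3·2 = 162.

162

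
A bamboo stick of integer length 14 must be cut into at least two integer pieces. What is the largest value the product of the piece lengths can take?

Fill P[k] for k=2..14: at each k try every first piece i and multiply by the better of (k−i) uncut or P[k−i].
P[2] = 1×max(1,0) = 1×1 = 1
P[3] = max(1×2, 2×1) = 2
P[4] = max(1×3, 2×2, 3×1) = 4
P[5] = max(1×4, 2×3, 3×2, 4×1) = 6
P[6] = max(1×6, 2×4, 3×3, 4×2, 5×1) = 9
P[7] = max(1×9, 2×6, 3×4, 4×3, 5×2, 6×1) = 12
P[8] = max(1×12, 2×9, 3×6, …, 6×2, 7×1) = 18
P[9] = max(1×18, 2×12, 3×9, …, 7×2, 8×1) = 27
P[10] = max(1×27, 2×18, 3×12, …, 8×2, 9×1) = 36
P[11] = max(1×36, 2×27, 3×18, …, 9×2, 10×1) = 54
P[12] = max(1×54, 2×36, 3×27, …, 10×2, 11×1) = 81
P[13] = max(1×81, 2×54, 3×36, …, 11×2, 12×1) = 108
P[14] = max(1×108, 2×81, 3×54, …, 12×2, 13×1) = 162
One optimal split: 3 + 3 + 3 + 3 + 2; product 3×3×3×3×2 = 162.

162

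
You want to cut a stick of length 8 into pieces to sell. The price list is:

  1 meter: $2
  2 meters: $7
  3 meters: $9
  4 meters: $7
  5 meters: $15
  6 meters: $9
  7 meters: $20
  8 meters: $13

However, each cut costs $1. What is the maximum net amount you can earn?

25

Consider every possible first cut. v[k] is the best of p[i]+v[k−i] over all sellable i≤k, charging 1 whenever i<k.
v[1] = 2
v[2] = 7
v[3] = 9
v[4] = 13  (first piece 2, then v[2]=7)
v[5] = 15  (first piece 2, then v[3]=9)
v[6] = 19  (first piece 2, then v[4]=13)
v[7] = 21  (first piece 2, then v[5]=15)
v[8] = 25  (first piece 2, then v[6]=19)
One optimal plan: pieces 2 + 2 + 2 + 2 (3 cuts) → $28 − $3 = $25.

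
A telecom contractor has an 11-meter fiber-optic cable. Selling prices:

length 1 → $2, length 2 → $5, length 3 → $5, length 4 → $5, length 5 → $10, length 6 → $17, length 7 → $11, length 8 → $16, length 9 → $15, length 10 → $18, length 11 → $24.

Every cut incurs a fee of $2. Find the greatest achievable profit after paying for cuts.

Let net[k] be the best obtainable value from length k. For each k, try every first piece i and keep the best of price[i] + net[k−i] minus the 2 cut fee when i<k.
net[1] = 2
net[2] = max(2+2-2, 5+0) = 5
net[3] = max(2+5-2, 5+2-2, 5+0) = 5
net[4] = max(2+5-2, 5+5-2, 5+2-2, 5+0) = 8
net[5] = max(2+8-2, 5+5-2, 5+5-2, 5+2-2, 10+0) = 10
net[6] = max(2+10-2, 5+8-2, 5+5-2, 5+5-2, 10+2-2, 17+0) = 17
net[7] = max(2+17-2, 5+10-2, 5+8-2, …, 17+2-2, 11+0) = 17
net[8] = max(2+17-2, 5+17-2, 5+10-2, …, 11+2-2, 16+0) = 20
net[9] = max(2+20-2, 5+17-2, 5+17-2, …, 16+2-2, 15+0) = 20
net[10] = max(2+20-2, 5+20-2, 5+17-2, …, 15+2-2, 18+0) = 23
net[11] = max(2+23-2, 5+20-2, 5+20-2, …, 18+2-2, 24+0) = 25
One optimal plan: pieces 6 + 5 (1 cut) → $27 − $2 = $25.

25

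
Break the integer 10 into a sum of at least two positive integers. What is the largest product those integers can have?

36

Fill g[k] for k=2..10: at each k try every first piece i and multiply by the better of (k−i) uncut or g[k−i].
g[2] = 1×max(1,0) = 1×1 = 1
g[3] = 1×max(2,1) = 1×2 = 2
g[4] = 2×max(2,1) = 2×2 = 4
g[5] = 2×max(3,2) = 2×3 = 6
g[6] = 3×max(3,2) = 3×3 = 9
g[7] = 2×max(5,6) = 2×6 = 12
g[8] = 2×max(6,9) = 2×9 = 18
g[9] = 3×max(6,9) = 3×9 = 27
g[10] = 2×max(8,18) = 2×18 = 36
One optimal split: 3 + 3 + 2 + 2; product 3×3×2×2 = 36.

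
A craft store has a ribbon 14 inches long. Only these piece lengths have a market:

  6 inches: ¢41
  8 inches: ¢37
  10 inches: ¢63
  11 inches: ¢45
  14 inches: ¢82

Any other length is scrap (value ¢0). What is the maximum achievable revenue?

82

Consider every possible first cut. best[k] is the best of p[i]+best[k−i] over all sellable i≤k.
best[1] = 0
best[2] = 0
best[3] = 0
best[4] = 0
best[5] = 0
best[6] = 41
best[7] = 41
best[8] = max(41+0, 37+0) = 41
best[9] = max(41+0, 37+0) = 41
best[10] = max(41+0, 37+0, 63+0) = 63
best[11] = max(41+0, 37+0, 63+0, 45+0) = 63
best[12] = max(41+41, 37+0, 63+0, 45+0) = 82
best[13] = max(41+41, 37+0, 63+0, 45+0) = 82
best[14] = max(41+41, 37+41, 63+0, 45+0, 82+0) = 82
One optimal cutting: pieces 6 + 6 with 2 inches of scrap → ¢82.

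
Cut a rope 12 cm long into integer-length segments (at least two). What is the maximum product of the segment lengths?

Fill m[k] for k=2..12: at each k try every first piece i and multiply by the better of (k−i) uncut or m[k−i].
m[2] = 1·max(1,0) = 1·1 = 1
m[3] = 1·max(2,1) = 1·2 = 2
m[4] = 2·max(2,1) = 2·2 = 4
m[5] = 2·max(3,2) = 2·3 = 6
m[6] = 3·max(3,2) = 3·3 = 9
m[7] = 2·max(5,6) = 2·6 = 12
m[8] = 2·max(6,9) = 2·9 = 18
m[9] = 3·max(6,9) = 3·9 = 27
m[10] = 2·max(8,18) = 2·18 = 36
m[11] = 2·max(9,27) = 2·27 = 54
m[12] = 3·max(9,27) = 3·27 = 81
One optimal split: 3 + 3 + 3 + 3; product 3·3·3·3 = 81.

81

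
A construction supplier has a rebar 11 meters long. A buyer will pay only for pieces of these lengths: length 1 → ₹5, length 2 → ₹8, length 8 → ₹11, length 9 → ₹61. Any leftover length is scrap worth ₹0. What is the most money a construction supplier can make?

Consider every possible first cut. best[k] is the best of p[i]+best[k−i] over all sellable i≤k.
best[1] = 5
best[2] = max(5+5, 8+0) = 10
best[3] = max(5+10, 8+5) = 15
best[4] = max(5+15, 8+10) = 20
best[5] = max(5+20, 8+15) = 25
best[6] = max(5+25, 8+20) = 30
best[7] = max(5+30, 8+25) = 35
best[8] = max(5+35, 8+30, 11+0) = 40
best[9] = max(5+40, 8+35, 11+5, 61+0) = 61
best[10] = max(5+61, 8+40, 11+10, 61+5) = 66
best[11] = max(5+66, 8+61, 11+15, 61+10) = 71
One optimal cutting: 9 + 1 + 1 → ₹71.

71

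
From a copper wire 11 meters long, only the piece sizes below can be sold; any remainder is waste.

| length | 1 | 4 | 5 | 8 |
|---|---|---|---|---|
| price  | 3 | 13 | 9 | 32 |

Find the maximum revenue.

Consider every possible first cut. r[k] is the best of p[i]+r[k−i] over all sellable i≤k.
r[1] = 3
r[2] = 6  (first piece 1, then r[1]=3)
r[3] = 9  (first piece 1, then r[2]=6)
r[4] = 13
r[5] = 16  (first piece 1, then r[4]=13)
r[6] = 19  (first piece 1, then r[5]=16)
r[7] = 22  (first piece 1, then r[6]=19)
r[8] = 32
r[9] = 35  (first piece 1, then r[8]=32)
r[10] = 38  (first piece 1, then r[9]=35)
r[11] = 41  (first piece 1, then r[10]=38)
One optimal cutting: 8 + 1 + 1 + 1 → €41.

41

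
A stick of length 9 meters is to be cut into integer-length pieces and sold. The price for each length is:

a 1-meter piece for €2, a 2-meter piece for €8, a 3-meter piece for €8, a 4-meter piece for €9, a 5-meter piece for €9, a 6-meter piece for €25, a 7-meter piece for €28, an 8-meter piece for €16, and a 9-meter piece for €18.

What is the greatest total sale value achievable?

Build R[k] bottom-up: R[k] = max over allowed piece i of (p[i] + R[k−i]).
R[1] = 2
R[2] = max(2+2, 8+0) = 8
R[3] = max(2+8, 8+2, 8+0) = 10
R[4] = max(2+10, 8+8, 8+2, 9+0) = 16
R[5] = max(2+16, 8+10, 8+8, 9+2, 9+0) = 18
R[6] = max(2+18, 8+16, 8+10, 9+8, 9+2, 25+0) = 25
R[7] = max(2+25, 8+18, 8+16, …, 25+2, 28+0) = 28
R[8] = max(2+28, 8+25, 8+18, …, 28+2, 16+0) = 33
R[9] = max(2+33, 8+28, 8+25, …, 16+2, 18+0) = 36
One optimal cutting: 7 + 2 → €28 + €8 = €36.

36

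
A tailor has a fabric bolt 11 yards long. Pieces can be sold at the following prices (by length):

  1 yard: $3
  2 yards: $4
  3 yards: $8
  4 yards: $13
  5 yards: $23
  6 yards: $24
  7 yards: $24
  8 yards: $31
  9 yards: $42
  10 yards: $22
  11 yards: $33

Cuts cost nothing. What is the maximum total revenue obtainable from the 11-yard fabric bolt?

Let best[k] be the best obtainable value from length k. For each k, try every first piece i and keep the best of price[i] + best[k−i].
best[1] = 3
best[2] = max(3+3, 4+0) = 6
best[3] = max(3+6, 4+3, 8+0) = 9
best[4] = max(3+9, 4+6, 8+3, 13+0) = 13
best[5] = max(3+13, 4+9, 8+6, 13+3, 23+0) = 23
best[6] = max(3+23, 4+13, 8+9, 13+6, 23+3, 24+0) = 26
best[7] = max(3+26, 4+23, 8+13, …, 24+3, 24+0) = 29
best[8] = max(3+29, 4+26, 8+23, …, 24+3, 31+0) = 32
best[9] = max(3+32, 4+29, 8+26, …, 31+3, 42+0) = 42
best[10] = max(3+42, 4+32, 8+29, …, 42+3, 22+0) = 46
best[11] = max(3+46, 4+42, 8+32, …, 22+3, 33+0) = 49
One optimal cutting: 5 + 5 + 1 → $23 + $23 + $3 = $49.

49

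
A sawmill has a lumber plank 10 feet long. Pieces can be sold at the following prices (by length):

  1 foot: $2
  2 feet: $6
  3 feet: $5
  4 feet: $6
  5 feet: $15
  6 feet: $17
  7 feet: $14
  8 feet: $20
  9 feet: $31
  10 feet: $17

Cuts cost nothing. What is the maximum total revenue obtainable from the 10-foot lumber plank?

33

Let v[k] be the best obtainable value from length k. For each k, try every first piece i and keep the best of price[i] + v[k−i].
v[1] = 2
v[2] = max(2+2, 6+0) = 6
v[3] = max(2+6, 6+2, 5+0) = 8
v[4] = max(2+8, 6+6, 5+2, 6+0) = 12
v[5] = max(2+12, 6+8, 5+6, 6+2, 15+0) = 15
v[6] = max(2+15, 6+12, 5+8, 6+6, 15+2, 17+0) = 18
v[7] = max(2+18, 6+15, 5+12, …, 17+2, 14+0) = 21
v[8] = max(2+21, 6+18, 5+15, …, 14+2, 20+0) = 24
v[9] = max(2+24, 6+21, 5+18, …, 20+2, 31+0) = 31
v[10] = max(2+31, 6+24, 5+21, …, 31+2, 17+0) = 33
One optimal cutting: 9 + 1 → $31 + $2 = $33.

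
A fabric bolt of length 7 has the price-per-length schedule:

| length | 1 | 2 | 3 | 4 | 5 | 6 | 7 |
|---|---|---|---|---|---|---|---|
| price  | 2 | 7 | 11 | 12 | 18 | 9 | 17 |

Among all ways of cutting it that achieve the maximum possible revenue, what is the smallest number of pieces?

Consider every possible first cut. r[k] is the best of p[i]+r[k−i] over all sellable i≤k.
r[1] = 2
r[2] = max(2+2, 7+0) = 7
r[3] = max(2+7, 7+2, 11+0) = 11
r[4] = max(2+11, 7+7, 11+2, 12+0) = 14
r[5] = max(2+14, 7+11, 11+7, 12+2, 18+0) = 18
r[6] = max(2+18, 7+14, 11+11, 12+7, 18+2, 9+0) = 22
r[7] = max(2+22, 7+18, 11+14, …, 9+2, 17+0) = 25
Maximum revenue is $25.
Now minimize piece count subject to staying optimal: for each k, pieces[k] = 1 + min over i with p[i]+r[k−i]=r[k] of pieces[k−i].
pieces[4] = 2
pieces[5] = 1
pieces[6] = 2
pieces[7] = 2

2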